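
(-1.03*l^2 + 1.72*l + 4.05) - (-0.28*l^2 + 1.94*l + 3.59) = -0.75*l^2 - 0.22*l + 0.46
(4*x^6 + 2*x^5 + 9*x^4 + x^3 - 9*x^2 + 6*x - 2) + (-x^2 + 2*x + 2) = 4*x^6 + 2*x^5 + 9*x^4 + x^3 - 10*x^2 + 8*x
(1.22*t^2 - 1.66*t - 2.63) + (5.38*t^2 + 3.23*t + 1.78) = 6.6*t^2 + 1.57*t - 0.85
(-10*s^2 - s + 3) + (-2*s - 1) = -10*s^2 - 3*s + 2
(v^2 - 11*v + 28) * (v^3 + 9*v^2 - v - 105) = v^5 - 2*v^4 - 72*v^3 + 158*v^2 + 1127*v - 2940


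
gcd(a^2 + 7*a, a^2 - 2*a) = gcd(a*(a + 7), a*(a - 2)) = a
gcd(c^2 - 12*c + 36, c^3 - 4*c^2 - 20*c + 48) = c - 6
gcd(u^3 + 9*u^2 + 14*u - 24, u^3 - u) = u - 1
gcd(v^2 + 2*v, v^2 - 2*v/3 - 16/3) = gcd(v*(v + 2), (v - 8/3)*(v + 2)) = v + 2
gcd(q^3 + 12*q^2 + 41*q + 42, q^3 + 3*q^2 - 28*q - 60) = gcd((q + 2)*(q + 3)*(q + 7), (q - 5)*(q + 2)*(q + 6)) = q + 2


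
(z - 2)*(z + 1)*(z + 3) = z^3 + 2*z^2 - 5*z - 6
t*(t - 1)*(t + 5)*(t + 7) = t^4 + 11*t^3 + 23*t^2 - 35*t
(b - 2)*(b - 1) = b^2 - 3*b + 2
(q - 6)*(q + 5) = q^2 - q - 30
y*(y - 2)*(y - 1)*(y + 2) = y^4 - y^3 - 4*y^2 + 4*y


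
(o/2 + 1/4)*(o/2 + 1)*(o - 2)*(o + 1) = o^4/4 + 3*o^3/8 - 7*o^2/8 - 3*o/2 - 1/2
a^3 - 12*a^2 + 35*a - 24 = (a - 8)*(a - 3)*(a - 1)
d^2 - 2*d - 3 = (d - 3)*(d + 1)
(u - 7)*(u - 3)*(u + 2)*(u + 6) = u^4 - 2*u^3 - 47*u^2 + 48*u + 252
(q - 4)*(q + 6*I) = q^2 - 4*q + 6*I*q - 24*I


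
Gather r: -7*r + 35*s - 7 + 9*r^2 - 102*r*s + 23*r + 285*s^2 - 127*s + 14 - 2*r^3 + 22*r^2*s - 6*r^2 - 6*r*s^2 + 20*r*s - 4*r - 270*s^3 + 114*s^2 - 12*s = -2*r^3 + r^2*(22*s + 3) + r*(-6*s^2 - 82*s + 12) - 270*s^3 + 399*s^2 - 104*s + 7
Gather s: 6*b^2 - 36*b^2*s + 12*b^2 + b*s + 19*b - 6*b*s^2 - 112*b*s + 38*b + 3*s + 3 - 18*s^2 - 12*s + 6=18*b^2 + 57*b + s^2*(-6*b - 18) + s*(-36*b^2 - 111*b - 9) + 9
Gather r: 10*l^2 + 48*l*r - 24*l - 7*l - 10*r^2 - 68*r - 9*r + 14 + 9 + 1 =10*l^2 - 31*l - 10*r^2 + r*(48*l - 77) + 24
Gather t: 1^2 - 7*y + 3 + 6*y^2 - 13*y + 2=6*y^2 - 20*y + 6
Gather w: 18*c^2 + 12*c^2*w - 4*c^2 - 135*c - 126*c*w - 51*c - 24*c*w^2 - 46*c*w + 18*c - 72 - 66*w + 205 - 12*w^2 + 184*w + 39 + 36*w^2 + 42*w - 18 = 14*c^2 - 168*c + w^2*(24 - 24*c) + w*(12*c^2 - 172*c + 160) + 154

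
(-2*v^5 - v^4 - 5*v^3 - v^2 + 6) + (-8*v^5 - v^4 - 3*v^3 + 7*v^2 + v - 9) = -10*v^5 - 2*v^4 - 8*v^3 + 6*v^2 + v - 3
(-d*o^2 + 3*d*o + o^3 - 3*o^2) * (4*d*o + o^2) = -4*d^2*o^3 + 12*d^2*o^2 + 3*d*o^4 - 9*d*o^3 + o^5 - 3*o^4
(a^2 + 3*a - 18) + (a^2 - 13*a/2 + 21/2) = 2*a^2 - 7*a/2 - 15/2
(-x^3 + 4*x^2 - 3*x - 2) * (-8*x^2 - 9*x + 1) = 8*x^5 - 23*x^4 - 13*x^3 + 47*x^2 + 15*x - 2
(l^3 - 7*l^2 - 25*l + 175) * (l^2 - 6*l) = l^5 - 13*l^4 + 17*l^3 + 325*l^2 - 1050*l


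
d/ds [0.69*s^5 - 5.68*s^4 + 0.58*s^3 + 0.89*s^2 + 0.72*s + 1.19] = 3.45*s^4 - 22.72*s^3 + 1.74*s^2 + 1.78*s + 0.72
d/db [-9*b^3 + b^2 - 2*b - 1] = -27*b^2 + 2*b - 2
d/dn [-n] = -1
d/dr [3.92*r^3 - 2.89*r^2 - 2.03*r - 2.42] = 11.76*r^2 - 5.78*r - 2.03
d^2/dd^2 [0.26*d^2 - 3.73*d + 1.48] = 0.520000000000000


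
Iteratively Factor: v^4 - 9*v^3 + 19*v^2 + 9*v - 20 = (v + 1)*(v^3 - 10*v^2 + 29*v - 20) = (v - 4)*(v + 1)*(v^2 - 6*v + 5) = (v - 5)*(v - 4)*(v + 1)*(v - 1)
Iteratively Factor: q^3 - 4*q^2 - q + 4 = (q + 1)*(q^2 - 5*q + 4) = (q - 4)*(q + 1)*(q - 1)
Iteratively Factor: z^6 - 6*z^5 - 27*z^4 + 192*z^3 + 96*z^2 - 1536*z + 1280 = (z + 4)*(z^5 - 10*z^4 + 13*z^3 + 140*z^2 - 464*z + 320) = (z - 1)*(z + 4)*(z^4 - 9*z^3 + 4*z^2 + 144*z - 320) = (z - 4)*(z - 1)*(z + 4)*(z^3 - 5*z^2 - 16*z + 80) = (z - 4)^2*(z - 1)*(z + 4)*(z^2 - z - 20) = (z - 5)*(z - 4)^2*(z - 1)*(z + 4)*(z + 4)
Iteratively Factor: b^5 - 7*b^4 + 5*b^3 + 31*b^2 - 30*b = (b + 2)*(b^4 - 9*b^3 + 23*b^2 - 15*b) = b*(b + 2)*(b^3 - 9*b^2 + 23*b - 15) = b*(b - 1)*(b + 2)*(b^2 - 8*b + 15) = b*(b - 3)*(b - 1)*(b + 2)*(b - 5)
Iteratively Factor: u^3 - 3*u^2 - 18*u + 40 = (u - 2)*(u^2 - u - 20) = (u - 5)*(u - 2)*(u + 4)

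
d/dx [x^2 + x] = 2*x + 1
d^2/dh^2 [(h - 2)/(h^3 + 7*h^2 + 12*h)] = 6*(h^5 + 3*h^4 - 25*h^3 - 122*h^2 - 168*h - 96)/(h^3*(h^6 + 21*h^5 + 183*h^4 + 847*h^3 + 2196*h^2 + 3024*h + 1728))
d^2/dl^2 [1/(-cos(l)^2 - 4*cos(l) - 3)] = (4*sin(l)^4 - 6*sin(l)^2 - 27*cos(l) + 3*cos(3*l) - 24)/((cos(l) + 1)^3*(cos(l) + 3)^3)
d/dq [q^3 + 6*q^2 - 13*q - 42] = 3*q^2 + 12*q - 13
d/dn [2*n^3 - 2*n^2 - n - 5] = 6*n^2 - 4*n - 1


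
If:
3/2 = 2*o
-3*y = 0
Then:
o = 3/4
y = 0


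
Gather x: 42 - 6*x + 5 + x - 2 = 45 - 5*x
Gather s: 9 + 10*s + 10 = 10*s + 19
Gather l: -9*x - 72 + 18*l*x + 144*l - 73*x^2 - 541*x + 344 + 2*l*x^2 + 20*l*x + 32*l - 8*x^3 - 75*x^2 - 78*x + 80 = l*(2*x^2 + 38*x + 176) - 8*x^3 - 148*x^2 - 628*x + 352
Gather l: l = l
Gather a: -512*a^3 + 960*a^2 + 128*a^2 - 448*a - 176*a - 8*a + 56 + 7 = -512*a^3 + 1088*a^2 - 632*a + 63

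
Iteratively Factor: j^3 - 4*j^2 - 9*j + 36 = (j - 3)*(j^2 - j - 12) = (j - 3)*(j + 3)*(j - 4)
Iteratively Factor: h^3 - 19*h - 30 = (h + 2)*(h^2 - 2*h - 15) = (h + 2)*(h + 3)*(h - 5)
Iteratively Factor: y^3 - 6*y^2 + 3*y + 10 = (y + 1)*(y^2 - 7*y + 10) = (y - 2)*(y + 1)*(y - 5)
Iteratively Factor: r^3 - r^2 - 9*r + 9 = (r - 1)*(r^2 - 9) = (r - 3)*(r - 1)*(r + 3)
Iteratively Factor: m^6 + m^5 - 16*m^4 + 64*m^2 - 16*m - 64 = (m + 1)*(m^5 - 16*m^3 + 16*m^2 + 48*m - 64) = (m - 2)*(m + 1)*(m^4 + 2*m^3 - 12*m^2 - 8*m + 32) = (m - 2)^2*(m + 1)*(m^3 + 4*m^2 - 4*m - 16) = (m - 2)^2*(m + 1)*(m + 4)*(m^2 - 4) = (m - 2)^3*(m + 1)*(m + 4)*(m + 2)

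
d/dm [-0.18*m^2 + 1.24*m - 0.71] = 1.24 - 0.36*m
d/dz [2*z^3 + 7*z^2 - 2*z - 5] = 6*z^2 + 14*z - 2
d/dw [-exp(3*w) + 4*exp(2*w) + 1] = (8 - 3*exp(w))*exp(2*w)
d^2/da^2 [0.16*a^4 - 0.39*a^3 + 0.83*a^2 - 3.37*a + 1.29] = 1.92*a^2 - 2.34*a + 1.66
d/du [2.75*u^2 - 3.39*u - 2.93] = 5.5*u - 3.39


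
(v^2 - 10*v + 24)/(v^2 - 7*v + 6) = (v - 4)/(v - 1)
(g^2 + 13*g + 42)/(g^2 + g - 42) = (g + 6)/(g - 6)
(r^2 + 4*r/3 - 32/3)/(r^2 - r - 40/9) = 3*(r + 4)/(3*r + 5)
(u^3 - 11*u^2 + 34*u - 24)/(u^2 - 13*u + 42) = (u^2 - 5*u + 4)/(u - 7)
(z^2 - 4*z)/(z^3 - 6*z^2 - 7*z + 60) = z/(z^2 - 2*z - 15)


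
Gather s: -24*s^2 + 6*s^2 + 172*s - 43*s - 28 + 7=-18*s^2 + 129*s - 21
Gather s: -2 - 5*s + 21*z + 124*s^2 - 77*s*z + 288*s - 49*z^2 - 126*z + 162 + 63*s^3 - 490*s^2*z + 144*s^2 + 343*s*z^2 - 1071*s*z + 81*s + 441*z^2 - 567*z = 63*s^3 + s^2*(268 - 490*z) + s*(343*z^2 - 1148*z + 364) + 392*z^2 - 672*z + 160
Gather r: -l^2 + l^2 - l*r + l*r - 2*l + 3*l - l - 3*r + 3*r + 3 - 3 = 0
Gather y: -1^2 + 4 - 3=0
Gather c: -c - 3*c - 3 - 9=-4*c - 12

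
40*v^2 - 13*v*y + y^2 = (-8*v + y)*(-5*v + y)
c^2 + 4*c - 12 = (c - 2)*(c + 6)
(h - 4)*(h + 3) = h^2 - h - 12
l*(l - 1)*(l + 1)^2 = l^4 + l^3 - l^2 - l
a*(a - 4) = a^2 - 4*a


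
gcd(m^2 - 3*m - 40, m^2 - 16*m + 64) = m - 8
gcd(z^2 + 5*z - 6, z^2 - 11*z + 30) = 1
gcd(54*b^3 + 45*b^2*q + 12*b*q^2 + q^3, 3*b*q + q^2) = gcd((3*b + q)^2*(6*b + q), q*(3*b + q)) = 3*b + q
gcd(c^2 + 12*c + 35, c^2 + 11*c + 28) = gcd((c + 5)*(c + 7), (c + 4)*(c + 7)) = c + 7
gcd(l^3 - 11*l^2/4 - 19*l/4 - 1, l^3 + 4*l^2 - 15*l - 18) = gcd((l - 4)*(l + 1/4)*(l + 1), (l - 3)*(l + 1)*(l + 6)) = l + 1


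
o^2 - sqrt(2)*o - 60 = (o - 6*sqrt(2))*(o + 5*sqrt(2))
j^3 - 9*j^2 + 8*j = j*(j - 8)*(j - 1)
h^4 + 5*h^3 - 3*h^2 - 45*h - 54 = (h - 3)*(h + 2)*(h + 3)^2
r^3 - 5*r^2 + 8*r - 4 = (r - 2)^2*(r - 1)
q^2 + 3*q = q*(q + 3)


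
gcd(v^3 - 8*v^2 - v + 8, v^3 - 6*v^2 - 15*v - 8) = v^2 - 7*v - 8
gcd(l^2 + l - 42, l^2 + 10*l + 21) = l + 7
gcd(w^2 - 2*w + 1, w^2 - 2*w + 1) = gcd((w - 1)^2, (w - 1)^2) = w^2 - 2*w + 1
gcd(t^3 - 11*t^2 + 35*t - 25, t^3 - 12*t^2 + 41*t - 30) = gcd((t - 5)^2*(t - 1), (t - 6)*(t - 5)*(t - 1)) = t^2 - 6*t + 5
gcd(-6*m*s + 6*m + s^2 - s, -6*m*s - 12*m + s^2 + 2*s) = -6*m + s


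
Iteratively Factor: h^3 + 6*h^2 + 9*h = (h + 3)*(h^2 + 3*h) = h*(h + 3)*(h + 3)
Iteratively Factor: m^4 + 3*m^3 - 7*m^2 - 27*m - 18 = (m - 3)*(m^3 + 6*m^2 + 11*m + 6) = (m - 3)*(m + 3)*(m^2 + 3*m + 2) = (m - 3)*(m + 2)*(m + 3)*(m + 1)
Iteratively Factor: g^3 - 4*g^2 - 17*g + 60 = (g + 4)*(g^2 - 8*g + 15) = (g - 5)*(g + 4)*(g - 3)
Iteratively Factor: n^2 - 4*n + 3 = (n - 3)*(n - 1)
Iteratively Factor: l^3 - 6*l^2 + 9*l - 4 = (l - 4)*(l^2 - 2*l + 1) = (l - 4)*(l - 1)*(l - 1)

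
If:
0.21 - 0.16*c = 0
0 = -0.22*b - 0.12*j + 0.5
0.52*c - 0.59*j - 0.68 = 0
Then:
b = 2.27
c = 1.31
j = 0.00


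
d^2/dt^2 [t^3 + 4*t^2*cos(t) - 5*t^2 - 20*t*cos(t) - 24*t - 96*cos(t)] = -4*t^2*cos(t) - 16*t*sin(t) + 20*t*cos(t) + 6*t + 40*sin(t) + 104*cos(t) - 10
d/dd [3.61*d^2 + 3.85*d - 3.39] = 7.22*d + 3.85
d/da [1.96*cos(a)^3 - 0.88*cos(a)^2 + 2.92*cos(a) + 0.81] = (-5.88*cos(a)^2 + 1.76*cos(a) - 2.92)*sin(a)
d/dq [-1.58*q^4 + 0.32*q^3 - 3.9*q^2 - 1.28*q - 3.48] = -6.32*q^3 + 0.96*q^2 - 7.8*q - 1.28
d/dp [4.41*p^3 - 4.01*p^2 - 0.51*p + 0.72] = 13.23*p^2 - 8.02*p - 0.51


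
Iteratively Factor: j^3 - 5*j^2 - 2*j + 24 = (j - 4)*(j^2 - j - 6) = (j - 4)*(j - 3)*(j + 2)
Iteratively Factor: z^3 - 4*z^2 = (z)*(z^2 - 4*z) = z*(z - 4)*(z)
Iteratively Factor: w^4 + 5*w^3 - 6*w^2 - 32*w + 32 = (w + 4)*(w^3 + w^2 - 10*w + 8) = (w + 4)^2*(w^2 - 3*w + 2) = (w - 1)*(w + 4)^2*(w - 2)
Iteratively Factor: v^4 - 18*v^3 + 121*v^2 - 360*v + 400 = (v - 4)*(v^3 - 14*v^2 + 65*v - 100) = (v - 4)^2*(v^2 - 10*v + 25) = (v - 5)*(v - 4)^2*(v - 5)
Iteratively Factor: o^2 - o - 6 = (o - 3)*(o + 2)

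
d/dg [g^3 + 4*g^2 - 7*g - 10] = 3*g^2 + 8*g - 7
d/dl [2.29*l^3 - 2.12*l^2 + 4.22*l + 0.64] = 6.87*l^2 - 4.24*l + 4.22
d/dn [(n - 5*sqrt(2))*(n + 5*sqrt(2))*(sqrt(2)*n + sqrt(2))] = sqrt(2)*(3*n^2 + 2*n - 50)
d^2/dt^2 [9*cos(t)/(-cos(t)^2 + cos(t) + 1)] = (-9*(1 - cos(t)^2)^2 - 9*cos(t)^5 - 36*cos(t)^3 - 9*cos(t)^2 + 45*cos(t) - 9)/(-cos(t)^2 + cos(t) + 1)^3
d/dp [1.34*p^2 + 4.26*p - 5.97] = 2.68*p + 4.26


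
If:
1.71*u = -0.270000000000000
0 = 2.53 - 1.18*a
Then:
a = 2.14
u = -0.16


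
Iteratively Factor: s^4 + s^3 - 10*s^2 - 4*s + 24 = (s - 2)*(s^3 + 3*s^2 - 4*s - 12) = (s - 2)*(s + 2)*(s^2 + s - 6) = (s - 2)^2*(s + 2)*(s + 3)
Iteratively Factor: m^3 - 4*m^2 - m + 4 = (m - 4)*(m^2 - 1) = (m - 4)*(m + 1)*(m - 1)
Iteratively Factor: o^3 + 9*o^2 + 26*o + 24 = (o + 4)*(o^2 + 5*o + 6) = (o + 2)*(o + 4)*(o + 3)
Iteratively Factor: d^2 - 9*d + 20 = (d - 5)*(d - 4)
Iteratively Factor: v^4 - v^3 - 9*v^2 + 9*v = (v + 3)*(v^3 - 4*v^2 + 3*v) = (v - 1)*(v + 3)*(v^2 - 3*v) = (v - 3)*(v - 1)*(v + 3)*(v)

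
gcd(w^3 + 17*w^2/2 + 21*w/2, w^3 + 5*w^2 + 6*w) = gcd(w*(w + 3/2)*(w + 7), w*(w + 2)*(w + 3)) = w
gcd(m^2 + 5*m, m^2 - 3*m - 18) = 1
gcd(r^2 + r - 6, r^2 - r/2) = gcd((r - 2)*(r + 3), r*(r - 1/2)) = 1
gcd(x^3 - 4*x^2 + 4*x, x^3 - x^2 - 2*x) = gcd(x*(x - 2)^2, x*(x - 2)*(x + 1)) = x^2 - 2*x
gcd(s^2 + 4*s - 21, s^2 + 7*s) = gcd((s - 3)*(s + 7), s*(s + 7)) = s + 7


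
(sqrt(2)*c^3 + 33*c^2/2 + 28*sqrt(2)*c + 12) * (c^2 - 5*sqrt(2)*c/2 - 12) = sqrt(2)*c^5 + 23*c^4/2 - 101*sqrt(2)*c^3/4 - 326*c^2 - 366*sqrt(2)*c - 144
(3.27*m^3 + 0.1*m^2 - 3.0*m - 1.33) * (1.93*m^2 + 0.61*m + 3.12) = 6.3111*m^5 + 2.1877*m^4 + 4.4734*m^3 - 4.0849*m^2 - 10.1713*m - 4.1496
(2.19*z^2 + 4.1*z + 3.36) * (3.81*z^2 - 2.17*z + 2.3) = 8.3439*z^4 + 10.8687*z^3 + 8.9416*z^2 + 2.1388*z + 7.728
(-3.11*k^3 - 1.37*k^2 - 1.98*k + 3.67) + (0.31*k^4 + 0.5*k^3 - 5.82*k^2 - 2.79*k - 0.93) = 0.31*k^4 - 2.61*k^3 - 7.19*k^2 - 4.77*k + 2.74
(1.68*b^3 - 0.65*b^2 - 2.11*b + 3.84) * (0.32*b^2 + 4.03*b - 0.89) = 0.5376*b^5 + 6.5624*b^4 - 4.7899*b^3 - 6.696*b^2 + 17.3531*b - 3.4176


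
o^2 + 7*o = o*(o + 7)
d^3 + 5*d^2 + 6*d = d*(d + 2)*(d + 3)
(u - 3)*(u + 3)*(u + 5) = u^3 + 5*u^2 - 9*u - 45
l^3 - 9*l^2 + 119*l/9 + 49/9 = (l - 7)*(l - 7/3)*(l + 1/3)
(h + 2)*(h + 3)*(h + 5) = h^3 + 10*h^2 + 31*h + 30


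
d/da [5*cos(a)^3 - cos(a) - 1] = (1 - 15*cos(a)^2)*sin(a)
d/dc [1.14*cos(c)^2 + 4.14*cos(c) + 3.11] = -(2.28*cos(c) + 4.14)*sin(c)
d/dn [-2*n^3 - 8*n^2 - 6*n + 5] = -6*n^2 - 16*n - 6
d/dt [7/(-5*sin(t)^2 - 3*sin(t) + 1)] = 7*(10*sin(t) + 3)*cos(t)/(5*sin(t)^2 + 3*sin(t) - 1)^2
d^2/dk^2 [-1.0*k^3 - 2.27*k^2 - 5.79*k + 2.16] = -6.0*k - 4.54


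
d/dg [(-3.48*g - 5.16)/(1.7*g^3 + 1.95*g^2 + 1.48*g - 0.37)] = (11.832*g^3 + 33.102*g^2 + 20.124*g + 8.9244)/(2.89*g^6 + 6.63*g^5 + 8.8345*g^4 + 4.514*g^3 + 0.7474*g^2 - 1.0952*g + 0.1369)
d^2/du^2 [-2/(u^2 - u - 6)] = 4*(-u^2 + u + (2*u - 1)^2 + 6)/(-u^2 + u + 6)^3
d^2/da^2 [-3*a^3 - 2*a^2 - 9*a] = -18*a - 4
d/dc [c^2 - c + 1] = 2*c - 1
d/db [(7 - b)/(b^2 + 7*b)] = (b^2 - 14*b - 49)/(b^2*(b^2 + 14*b + 49))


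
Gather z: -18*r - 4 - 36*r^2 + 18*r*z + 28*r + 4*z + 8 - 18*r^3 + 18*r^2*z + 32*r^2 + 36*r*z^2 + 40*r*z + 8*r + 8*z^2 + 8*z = -18*r^3 - 4*r^2 + 18*r + z^2*(36*r + 8) + z*(18*r^2 + 58*r + 12) + 4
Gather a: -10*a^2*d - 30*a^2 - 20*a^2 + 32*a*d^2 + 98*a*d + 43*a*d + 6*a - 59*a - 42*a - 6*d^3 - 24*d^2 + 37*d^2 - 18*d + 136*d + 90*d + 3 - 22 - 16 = a^2*(-10*d - 50) + a*(32*d^2 + 141*d - 95) - 6*d^3 + 13*d^2 + 208*d - 35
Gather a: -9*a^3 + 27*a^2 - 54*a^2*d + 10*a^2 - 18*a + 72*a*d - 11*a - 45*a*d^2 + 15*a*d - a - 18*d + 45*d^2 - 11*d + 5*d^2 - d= -9*a^3 + a^2*(37 - 54*d) + a*(-45*d^2 + 87*d - 30) + 50*d^2 - 30*d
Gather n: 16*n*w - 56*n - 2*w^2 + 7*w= n*(16*w - 56) - 2*w^2 + 7*w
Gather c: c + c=2*c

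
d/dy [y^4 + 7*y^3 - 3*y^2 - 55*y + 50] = 4*y^3 + 21*y^2 - 6*y - 55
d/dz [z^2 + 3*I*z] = 2*z + 3*I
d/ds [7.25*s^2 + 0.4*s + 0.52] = 14.5*s + 0.4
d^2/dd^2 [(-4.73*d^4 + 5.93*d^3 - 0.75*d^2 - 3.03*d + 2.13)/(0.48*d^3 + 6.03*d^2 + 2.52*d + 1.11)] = (3.5527136788005e-15*d^8 + 1.13686837721616e-13*d^7 - 367.204482000001*d^6 - 463.356504*d^5 - 449.382222*d^4 - 301.746816*d^3 + 559.233828*d^2 + 352.912896*d + 13.642128)/(0.110592*d^9 + 4.167936*d^8 + 54.10152*d^7 + 263.786787*d^6 + 303.309684*d^5 + 244.016469*d^4 + 118.979928*d^3 + 43.435521*d^2 + 9.314676*d + 1.367631)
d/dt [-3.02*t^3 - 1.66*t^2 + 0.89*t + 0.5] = -9.06*t^2 - 3.32*t + 0.89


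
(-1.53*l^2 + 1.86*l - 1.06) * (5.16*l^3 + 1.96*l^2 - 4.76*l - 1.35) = -7.8948*l^5 + 6.5988*l^4 + 5.4588*l^3 - 8.8657*l^2 + 2.5346*l + 1.431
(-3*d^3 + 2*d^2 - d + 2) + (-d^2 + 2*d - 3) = -3*d^3 + d^2 + d - 1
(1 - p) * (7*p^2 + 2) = -7*p^3 + 7*p^2 - 2*p + 2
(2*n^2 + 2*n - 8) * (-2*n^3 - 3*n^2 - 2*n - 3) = -4*n^5 - 10*n^4 + 6*n^3 + 14*n^2 + 10*n + 24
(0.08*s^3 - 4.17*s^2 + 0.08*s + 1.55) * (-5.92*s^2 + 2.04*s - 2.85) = -0.4736*s^5 + 24.8496*s^4 - 9.2084*s^3 + 2.8717*s^2 + 2.934*s - 4.4175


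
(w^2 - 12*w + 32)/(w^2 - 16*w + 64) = (w - 4)/(w - 8)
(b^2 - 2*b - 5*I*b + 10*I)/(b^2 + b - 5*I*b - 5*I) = (b - 2)/(b + 1)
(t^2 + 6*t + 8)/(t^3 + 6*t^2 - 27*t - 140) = (t + 2)/(t^2 + 2*t - 35)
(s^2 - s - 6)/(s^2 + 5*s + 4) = (s^2 - s - 6)/(s^2 + 5*s + 4)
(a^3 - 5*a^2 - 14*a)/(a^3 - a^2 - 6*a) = (a - 7)/(a - 3)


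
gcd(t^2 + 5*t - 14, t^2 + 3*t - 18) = 1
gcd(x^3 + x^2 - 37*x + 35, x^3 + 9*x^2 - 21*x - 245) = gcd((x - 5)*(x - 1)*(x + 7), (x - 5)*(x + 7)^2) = x^2 + 2*x - 35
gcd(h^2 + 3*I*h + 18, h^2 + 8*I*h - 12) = h + 6*I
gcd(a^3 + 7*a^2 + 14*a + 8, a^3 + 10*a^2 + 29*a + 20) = a^2 + 5*a + 4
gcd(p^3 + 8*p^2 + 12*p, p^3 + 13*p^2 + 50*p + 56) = p + 2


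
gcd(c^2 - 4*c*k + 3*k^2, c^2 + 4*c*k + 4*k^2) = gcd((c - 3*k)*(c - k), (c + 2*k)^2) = 1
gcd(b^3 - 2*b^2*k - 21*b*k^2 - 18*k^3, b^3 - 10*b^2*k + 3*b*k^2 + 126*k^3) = b^2 - 3*b*k - 18*k^2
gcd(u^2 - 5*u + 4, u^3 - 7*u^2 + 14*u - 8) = u^2 - 5*u + 4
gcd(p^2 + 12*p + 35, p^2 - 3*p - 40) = p + 5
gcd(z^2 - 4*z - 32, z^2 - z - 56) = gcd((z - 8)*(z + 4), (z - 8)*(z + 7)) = z - 8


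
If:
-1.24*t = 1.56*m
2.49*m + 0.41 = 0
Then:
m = -0.16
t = 0.21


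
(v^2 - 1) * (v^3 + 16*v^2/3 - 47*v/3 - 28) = v^5 + 16*v^4/3 - 50*v^3/3 - 100*v^2/3 + 47*v/3 + 28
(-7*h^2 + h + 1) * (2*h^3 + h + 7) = -14*h^5 + 2*h^4 - 5*h^3 - 48*h^2 + 8*h + 7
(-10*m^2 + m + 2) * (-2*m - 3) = 20*m^3 + 28*m^2 - 7*m - 6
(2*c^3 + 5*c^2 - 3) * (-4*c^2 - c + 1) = -8*c^5 - 22*c^4 - 3*c^3 + 17*c^2 + 3*c - 3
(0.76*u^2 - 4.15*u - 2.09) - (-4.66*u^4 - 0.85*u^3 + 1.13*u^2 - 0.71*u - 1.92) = 4.66*u^4 + 0.85*u^3 - 0.37*u^2 - 3.44*u - 0.17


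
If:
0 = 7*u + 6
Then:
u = -6/7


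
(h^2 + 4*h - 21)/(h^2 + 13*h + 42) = (h - 3)/(h + 6)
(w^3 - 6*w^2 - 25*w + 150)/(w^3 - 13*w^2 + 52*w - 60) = (w + 5)/(w - 2)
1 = 1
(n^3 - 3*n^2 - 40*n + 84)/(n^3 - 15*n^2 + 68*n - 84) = (n + 6)/(n - 6)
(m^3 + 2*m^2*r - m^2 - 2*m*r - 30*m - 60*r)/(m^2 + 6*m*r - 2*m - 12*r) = (m^3 + 2*m^2*r - m^2 - 2*m*r - 30*m - 60*r)/(m^2 + 6*m*r - 2*m - 12*r)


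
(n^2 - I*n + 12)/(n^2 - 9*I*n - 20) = (n + 3*I)/(n - 5*I)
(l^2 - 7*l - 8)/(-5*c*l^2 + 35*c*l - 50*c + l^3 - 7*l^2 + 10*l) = (-l^2 + 7*l + 8)/(5*c*l^2 - 35*c*l + 50*c - l^3 + 7*l^2 - 10*l)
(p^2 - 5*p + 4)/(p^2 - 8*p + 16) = (p - 1)/(p - 4)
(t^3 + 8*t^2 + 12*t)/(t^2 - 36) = t*(t + 2)/(t - 6)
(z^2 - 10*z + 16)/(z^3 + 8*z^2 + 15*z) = (z^2 - 10*z + 16)/(z*(z^2 + 8*z + 15))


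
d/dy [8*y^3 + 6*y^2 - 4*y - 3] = 24*y^2 + 12*y - 4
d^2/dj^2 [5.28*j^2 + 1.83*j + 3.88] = 10.5600000000000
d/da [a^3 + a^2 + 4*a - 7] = 3*a^2 + 2*a + 4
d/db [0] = 0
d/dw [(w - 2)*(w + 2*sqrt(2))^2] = (w + 2*sqrt(2))*(3*w - 4 + 2*sqrt(2))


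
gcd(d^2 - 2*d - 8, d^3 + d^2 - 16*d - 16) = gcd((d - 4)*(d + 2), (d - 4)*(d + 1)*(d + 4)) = d - 4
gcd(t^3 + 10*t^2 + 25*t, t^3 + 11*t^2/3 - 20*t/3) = t^2 + 5*t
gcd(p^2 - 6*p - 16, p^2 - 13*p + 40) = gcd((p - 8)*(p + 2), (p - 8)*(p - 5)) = p - 8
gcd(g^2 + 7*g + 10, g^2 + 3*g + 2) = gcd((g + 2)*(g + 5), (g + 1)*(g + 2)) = g + 2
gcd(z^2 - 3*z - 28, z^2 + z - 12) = z + 4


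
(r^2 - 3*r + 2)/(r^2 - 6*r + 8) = (r - 1)/(r - 4)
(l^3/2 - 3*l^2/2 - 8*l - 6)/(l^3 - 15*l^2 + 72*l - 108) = (l^2 + 3*l + 2)/(2*(l^2 - 9*l + 18))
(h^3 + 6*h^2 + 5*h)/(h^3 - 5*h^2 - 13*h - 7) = h*(h + 5)/(h^2 - 6*h - 7)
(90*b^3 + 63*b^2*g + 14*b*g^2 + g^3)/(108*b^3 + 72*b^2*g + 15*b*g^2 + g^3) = (5*b + g)/(6*b + g)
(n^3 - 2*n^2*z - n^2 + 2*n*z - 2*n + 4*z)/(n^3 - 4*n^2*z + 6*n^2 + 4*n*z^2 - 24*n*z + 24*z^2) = (-n^2 + n + 2)/(-n^2 + 2*n*z - 6*n + 12*z)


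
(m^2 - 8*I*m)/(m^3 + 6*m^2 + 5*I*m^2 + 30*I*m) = (m - 8*I)/(m^2 + m*(6 + 5*I) + 30*I)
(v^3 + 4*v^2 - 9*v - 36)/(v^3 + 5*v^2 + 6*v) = (v^2 + v - 12)/(v*(v + 2))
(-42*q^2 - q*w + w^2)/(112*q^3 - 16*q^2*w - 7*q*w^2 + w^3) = (-6*q - w)/(16*q^2 - w^2)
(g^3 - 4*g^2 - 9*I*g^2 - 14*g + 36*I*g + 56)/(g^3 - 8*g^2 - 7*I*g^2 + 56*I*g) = (g^2 - 2*g*(2 + I) + 8*I)/(g*(g - 8))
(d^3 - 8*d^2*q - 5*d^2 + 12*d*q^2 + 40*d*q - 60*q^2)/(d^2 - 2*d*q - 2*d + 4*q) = (d^2 - 6*d*q - 5*d + 30*q)/(d - 2)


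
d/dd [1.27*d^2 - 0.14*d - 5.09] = 2.54*d - 0.14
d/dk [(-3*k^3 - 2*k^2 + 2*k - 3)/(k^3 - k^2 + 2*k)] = (5*k^4 - 16*k^3 + 7*k^2 - 6*k + 6)/(k^2*(k^4 - 2*k^3 + 5*k^2 - 4*k + 4))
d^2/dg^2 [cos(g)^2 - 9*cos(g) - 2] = 9*cos(g) - 2*cos(2*g)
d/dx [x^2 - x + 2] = 2*x - 1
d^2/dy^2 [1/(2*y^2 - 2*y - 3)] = 4*(2*y^2 - 2*y - 2*(2*y - 1)^2 - 3)/(-2*y^2 + 2*y + 3)^3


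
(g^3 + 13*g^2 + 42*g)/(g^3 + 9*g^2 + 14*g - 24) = g*(g + 7)/(g^2 + 3*g - 4)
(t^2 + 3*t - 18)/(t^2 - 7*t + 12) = (t + 6)/(t - 4)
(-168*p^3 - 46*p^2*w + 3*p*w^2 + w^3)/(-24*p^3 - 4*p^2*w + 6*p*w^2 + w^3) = (28*p^2 + 3*p*w - w^2)/(4*p^2 - w^2)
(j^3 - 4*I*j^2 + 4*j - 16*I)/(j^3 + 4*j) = (j - 4*I)/j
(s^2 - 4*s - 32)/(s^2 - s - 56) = (s + 4)/(s + 7)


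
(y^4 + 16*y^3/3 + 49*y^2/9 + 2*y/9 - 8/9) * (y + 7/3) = y^5 + 23*y^4/3 + 161*y^3/9 + 349*y^2/27 - 10*y/27 - 56/27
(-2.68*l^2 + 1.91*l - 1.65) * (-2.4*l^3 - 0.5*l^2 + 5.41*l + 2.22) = 6.432*l^5 - 3.244*l^4 - 11.4938*l^3 + 5.2085*l^2 - 4.6863*l - 3.663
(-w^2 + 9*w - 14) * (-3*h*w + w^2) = 3*h*w^3 - 27*h*w^2 + 42*h*w - w^4 + 9*w^3 - 14*w^2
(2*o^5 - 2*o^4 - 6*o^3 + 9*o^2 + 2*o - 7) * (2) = 4*o^5 - 4*o^4 - 12*o^3 + 18*o^2 + 4*o - 14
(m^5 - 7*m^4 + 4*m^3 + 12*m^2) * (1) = m^5 - 7*m^4 + 4*m^3 + 12*m^2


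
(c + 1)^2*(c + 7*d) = c^3 + 7*c^2*d + 2*c^2 + 14*c*d + c + 7*d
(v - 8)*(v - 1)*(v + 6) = v^3 - 3*v^2 - 46*v + 48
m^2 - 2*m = m*(m - 2)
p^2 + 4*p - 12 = (p - 2)*(p + 6)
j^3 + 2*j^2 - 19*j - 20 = (j - 4)*(j + 1)*(j + 5)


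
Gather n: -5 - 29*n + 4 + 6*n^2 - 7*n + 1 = 6*n^2 - 36*n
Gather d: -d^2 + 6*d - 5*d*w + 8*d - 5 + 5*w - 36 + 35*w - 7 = -d^2 + d*(14 - 5*w) + 40*w - 48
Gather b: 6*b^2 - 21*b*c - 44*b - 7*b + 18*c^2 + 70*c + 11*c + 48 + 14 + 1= 6*b^2 + b*(-21*c - 51) + 18*c^2 + 81*c + 63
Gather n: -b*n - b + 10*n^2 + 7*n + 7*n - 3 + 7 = -b + 10*n^2 + n*(14 - b) + 4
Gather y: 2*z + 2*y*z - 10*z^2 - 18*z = 2*y*z - 10*z^2 - 16*z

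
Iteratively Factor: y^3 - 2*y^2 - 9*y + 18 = (y + 3)*(y^2 - 5*y + 6) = (y - 3)*(y + 3)*(y - 2)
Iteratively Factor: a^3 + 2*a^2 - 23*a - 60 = (a - 5)*(a^2 + 7*a + 12) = (a - 5)*(a + 3)*(a + 4)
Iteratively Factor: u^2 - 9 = (u - 3)*(u + 3)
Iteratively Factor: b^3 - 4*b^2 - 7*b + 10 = (b - 5)*(b^2 + b - 2) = (b - 5)*(b + 2)*(b - 1)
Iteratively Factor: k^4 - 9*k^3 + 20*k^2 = (k)*(k^3 - 9*k^2 + 20*k) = k*(k - 5)*(k^2 - 4*k) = k*(k - 5)*(k - 4)*(k)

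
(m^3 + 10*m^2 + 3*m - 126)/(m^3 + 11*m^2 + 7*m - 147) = (m + 6)/(m + 7)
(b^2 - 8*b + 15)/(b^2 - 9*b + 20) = (b - 3)/(b - 4)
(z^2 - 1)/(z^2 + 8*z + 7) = (z - 1)/(z + 7)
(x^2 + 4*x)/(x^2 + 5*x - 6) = x*(x + 4)/(x^2 + 5*x - 6)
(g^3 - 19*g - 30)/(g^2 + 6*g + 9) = (g^2 - 3*g - 10)/(g + 3)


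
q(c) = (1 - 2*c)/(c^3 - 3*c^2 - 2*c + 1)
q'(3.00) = 1.80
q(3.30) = 2.40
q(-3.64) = -0.10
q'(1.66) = 0.10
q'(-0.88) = -250.16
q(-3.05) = -0.14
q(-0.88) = -11.28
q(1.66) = 0.39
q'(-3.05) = -0.09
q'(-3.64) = -0.05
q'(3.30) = 12.04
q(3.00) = 1.00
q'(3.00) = 1.80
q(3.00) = 1.00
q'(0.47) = 5.01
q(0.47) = -0.12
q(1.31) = 0.36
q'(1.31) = 0.07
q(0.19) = 1.20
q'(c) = (1 - 2*c)*(-3*c^2 + 6*c + 2)/(c^3 - 3*c^2 - 2*c + 1)^2 - 2/(c^3 - 3*c^2 - 2*c + 1) = c*(4*c^2 - 9*c + 6)/(c^6 - 6*c^5 + 5*c^4 + 14*c^3 - 2*c^2 - 4*c + 1)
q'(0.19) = 3.13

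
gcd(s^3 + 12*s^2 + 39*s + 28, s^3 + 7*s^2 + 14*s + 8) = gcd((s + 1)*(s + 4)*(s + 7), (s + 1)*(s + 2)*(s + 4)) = s^2 + 5*s + 4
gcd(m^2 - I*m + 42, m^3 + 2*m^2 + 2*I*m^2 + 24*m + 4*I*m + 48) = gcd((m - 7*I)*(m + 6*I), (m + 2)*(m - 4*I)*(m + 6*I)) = m + 6*I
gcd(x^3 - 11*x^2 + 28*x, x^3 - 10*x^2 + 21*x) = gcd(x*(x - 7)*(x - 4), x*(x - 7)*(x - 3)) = x^2 - 7*x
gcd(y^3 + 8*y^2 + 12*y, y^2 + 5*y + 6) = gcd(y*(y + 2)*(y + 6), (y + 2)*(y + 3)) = y + 2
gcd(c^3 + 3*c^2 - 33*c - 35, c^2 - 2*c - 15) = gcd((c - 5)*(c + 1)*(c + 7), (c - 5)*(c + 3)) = c - 5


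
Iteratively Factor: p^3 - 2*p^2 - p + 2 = (p - 2)*(p^2 - 1) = (p - 2)*(p + 1)*(p - 1)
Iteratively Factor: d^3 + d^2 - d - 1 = (d + 1)*(d^2 - 1) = (d + 1)^2*(d - 1)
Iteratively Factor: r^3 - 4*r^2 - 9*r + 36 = (r - 4)*(r^2 - 9) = (r - 4)*(r + 3)*(r - 3)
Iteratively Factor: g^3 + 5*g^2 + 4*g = (g + 4)*(g^2 + g) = (g + 1)*(g + 4)*(g)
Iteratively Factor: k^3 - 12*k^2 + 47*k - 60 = (k - 5)*(k^2 - 7*k + 12) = (k - 5)*(k - 4)*(k - 3)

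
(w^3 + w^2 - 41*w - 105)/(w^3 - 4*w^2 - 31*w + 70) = (w + 3)/(w - 2)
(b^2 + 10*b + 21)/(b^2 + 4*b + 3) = (b + 7)/(b + 1)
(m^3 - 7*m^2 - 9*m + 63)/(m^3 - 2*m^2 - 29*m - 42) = (m - 3)/(m + 2)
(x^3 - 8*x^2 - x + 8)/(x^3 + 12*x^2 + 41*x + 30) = (x^2 - 9*x + 8)/(x^2 + 11*x + 30)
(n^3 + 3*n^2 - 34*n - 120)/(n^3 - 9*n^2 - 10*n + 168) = (n + 5)/(n - 7)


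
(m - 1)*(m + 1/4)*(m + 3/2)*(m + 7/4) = m^4 + 5*m^3/2 - m^2/16 - 89*m/32 - 21/32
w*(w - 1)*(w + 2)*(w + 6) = w^4 + 7*w^3 + 4*w^2 - 12*w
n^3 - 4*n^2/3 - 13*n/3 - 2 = (n - 3)*(n + 2/3)*(n + 1)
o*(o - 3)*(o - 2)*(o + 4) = o^4 - o^3 - 14*o^2 + 24*o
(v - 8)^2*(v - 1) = v^3 - 17*v^2 + 80*v - 64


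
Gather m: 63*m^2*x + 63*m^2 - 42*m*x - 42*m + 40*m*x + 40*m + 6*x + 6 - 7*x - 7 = m^2*(63*x + 63) + m*(-2*x - 2) - x - 1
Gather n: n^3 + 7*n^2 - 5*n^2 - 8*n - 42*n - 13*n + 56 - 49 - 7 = n^3 + 2*n^2 - 63*n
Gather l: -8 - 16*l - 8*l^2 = -8*l^2 - 16*l - 8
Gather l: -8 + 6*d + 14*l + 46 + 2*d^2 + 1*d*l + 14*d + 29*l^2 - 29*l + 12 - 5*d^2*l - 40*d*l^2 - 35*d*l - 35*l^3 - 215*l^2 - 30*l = 2*d^2 + 20*d - 35*l^3 + l^2*(-40*d - 186) + l*(-5*d^2 - 34*d - 45) + 50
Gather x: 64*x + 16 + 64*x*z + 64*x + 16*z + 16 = x*(64*z + 128) + 16*z + 32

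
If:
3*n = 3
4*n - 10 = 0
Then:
No Solution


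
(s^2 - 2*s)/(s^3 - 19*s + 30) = s/(s^2 + 2*s - 15)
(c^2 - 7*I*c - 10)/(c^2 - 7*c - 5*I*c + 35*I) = (c - 2*I)/(c - 7)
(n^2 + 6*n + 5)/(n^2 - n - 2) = (n + 5)/(n - 2)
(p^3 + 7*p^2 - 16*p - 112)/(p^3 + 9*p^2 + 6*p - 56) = (p - 4)/(p - 2)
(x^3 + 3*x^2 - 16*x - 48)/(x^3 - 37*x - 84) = (x - 4)/(x - 7)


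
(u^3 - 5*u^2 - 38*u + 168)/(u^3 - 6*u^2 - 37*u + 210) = (u - 4)/(u - 5)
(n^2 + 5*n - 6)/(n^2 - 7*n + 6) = (n + 6)/(n - 6)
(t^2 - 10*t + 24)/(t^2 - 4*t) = (t - 6)/t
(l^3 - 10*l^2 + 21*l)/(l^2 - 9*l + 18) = l*(l - 7)/(l - 6)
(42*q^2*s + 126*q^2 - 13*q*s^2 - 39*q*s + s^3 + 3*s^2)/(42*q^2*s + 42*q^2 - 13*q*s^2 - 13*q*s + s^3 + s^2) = (s + 3)/(s + 1)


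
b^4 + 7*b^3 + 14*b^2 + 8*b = b*(b + 1)*(b + 2)*(b + 4)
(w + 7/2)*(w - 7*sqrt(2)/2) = w^2 - 7*sqrt(2)*w/2 + 7*w/2 - 49*sqrt(2)/4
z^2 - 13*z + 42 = (z - 7)*(z - 6)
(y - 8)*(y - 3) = y^2 - 11*y + 24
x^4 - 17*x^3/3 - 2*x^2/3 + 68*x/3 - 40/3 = (x - 5)*(x - 2)*(x - 2/3)*(x + 2)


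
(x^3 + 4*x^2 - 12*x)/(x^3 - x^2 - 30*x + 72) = x*(x - 2)/(x^2 - 7*x + 12)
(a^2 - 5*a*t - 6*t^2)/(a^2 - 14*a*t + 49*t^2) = (a^2 - 5*a*t - 6*t^2)/(a^2 - 14*a*t + 49*t^2)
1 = 1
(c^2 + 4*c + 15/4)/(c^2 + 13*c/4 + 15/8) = 2*(2*c + 3)/(4*c + 3)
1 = 1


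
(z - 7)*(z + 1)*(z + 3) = z^3 - 3*z^2 - 25*z - 21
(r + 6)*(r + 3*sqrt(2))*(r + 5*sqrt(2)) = r^3 + 6*r^2 + 8*sqrt(2)*r^2 + 30*r + 48*sqrt(2)*r + 180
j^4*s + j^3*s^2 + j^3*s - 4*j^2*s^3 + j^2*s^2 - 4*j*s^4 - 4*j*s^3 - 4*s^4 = (j - 2*s)*(j + s)*(j + 2*s)*(j*s + s)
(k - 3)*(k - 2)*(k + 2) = k^3 - 3*k^2 - 4*k + 12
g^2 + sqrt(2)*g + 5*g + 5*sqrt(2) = (g + 5)*(g + sqrt(2))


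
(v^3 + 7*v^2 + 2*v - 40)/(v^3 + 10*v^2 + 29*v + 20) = (v - 2)/(v + 1)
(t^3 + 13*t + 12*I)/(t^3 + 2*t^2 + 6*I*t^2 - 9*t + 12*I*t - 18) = (t^2 - 3*I*t + 4)/(t^2 + t*(2 + 3*I) + 6*I)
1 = 1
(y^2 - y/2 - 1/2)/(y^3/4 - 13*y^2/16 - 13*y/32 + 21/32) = 16*(2*y^2 - y - 1)/(8*y^3 - 26*y^2 - 13*y + 21)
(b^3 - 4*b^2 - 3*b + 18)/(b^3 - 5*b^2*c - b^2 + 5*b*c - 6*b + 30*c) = (b - 3)/(b - 5*c)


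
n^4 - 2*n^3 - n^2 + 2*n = n*(n - 2)*(n - 1)*(n + 1)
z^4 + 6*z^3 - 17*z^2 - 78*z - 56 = (z - 4)*(z + 1)*(z + 2)*(z + 7)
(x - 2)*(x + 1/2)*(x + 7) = x^3 + 11*x^2/2 - 23*x/2 - 7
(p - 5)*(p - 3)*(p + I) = p^3 - 8*p^2 + I*p^2 + 15*p - 8*I*p + 15*I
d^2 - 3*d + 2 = (d - 2)*(d - 1)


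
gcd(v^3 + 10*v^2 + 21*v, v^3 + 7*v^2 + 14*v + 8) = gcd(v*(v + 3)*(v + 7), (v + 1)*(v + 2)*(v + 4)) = 1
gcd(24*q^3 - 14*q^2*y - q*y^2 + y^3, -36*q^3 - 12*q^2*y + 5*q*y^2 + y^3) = -3*q + y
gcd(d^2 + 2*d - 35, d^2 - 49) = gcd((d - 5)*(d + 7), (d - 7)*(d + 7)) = d + 7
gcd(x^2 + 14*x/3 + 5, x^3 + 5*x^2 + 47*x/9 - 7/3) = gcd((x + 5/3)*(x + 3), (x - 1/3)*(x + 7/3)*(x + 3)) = x + 3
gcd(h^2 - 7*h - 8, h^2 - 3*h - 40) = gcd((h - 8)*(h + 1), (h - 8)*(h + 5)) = h - 8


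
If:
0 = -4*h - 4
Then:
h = -1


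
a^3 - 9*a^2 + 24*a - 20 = (a - 5)*(a - 2)^2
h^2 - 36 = (h - 6)*(h + 6)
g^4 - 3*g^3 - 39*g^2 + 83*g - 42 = (g - 7)*(g - 1)^2*(g + 6)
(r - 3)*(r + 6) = r^2 + 3*r - 18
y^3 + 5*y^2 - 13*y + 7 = (y - 1)^2*(y + 7)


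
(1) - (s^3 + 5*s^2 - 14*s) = -s^3 - 5*s^2 + 14*s + 1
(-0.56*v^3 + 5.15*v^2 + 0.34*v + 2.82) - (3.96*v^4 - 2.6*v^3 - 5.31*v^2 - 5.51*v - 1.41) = -3.96*v^4 + 2.04*v^3 + 10.46*v^2 + 5.85*v + 4.23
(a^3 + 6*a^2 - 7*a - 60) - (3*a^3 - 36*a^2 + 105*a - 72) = -2*a^3 + 42*a^2 - 112*a + 12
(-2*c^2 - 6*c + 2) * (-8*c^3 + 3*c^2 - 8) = 16*c^5 + 42*c^4 - 34*c^3 + 22*c^2 + 48*c - 16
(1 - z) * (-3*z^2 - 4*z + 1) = 3*z^3 + z^2 - 5*z + 1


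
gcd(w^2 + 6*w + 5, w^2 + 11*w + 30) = w + 5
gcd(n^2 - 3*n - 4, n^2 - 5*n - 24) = 1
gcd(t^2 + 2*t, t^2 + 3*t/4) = t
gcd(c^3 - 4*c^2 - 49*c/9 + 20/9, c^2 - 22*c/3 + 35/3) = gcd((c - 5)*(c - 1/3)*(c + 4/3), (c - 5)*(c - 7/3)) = c - 5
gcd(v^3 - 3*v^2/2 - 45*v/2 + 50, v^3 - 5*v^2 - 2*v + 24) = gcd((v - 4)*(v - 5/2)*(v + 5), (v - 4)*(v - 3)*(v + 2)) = v - 4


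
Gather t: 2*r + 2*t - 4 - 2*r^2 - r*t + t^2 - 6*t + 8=-2*r^2 + 2*r + t^2 + t*(-r - 4) + 4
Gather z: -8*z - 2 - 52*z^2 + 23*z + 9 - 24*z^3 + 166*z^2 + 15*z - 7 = -24*z^3 + 114*z^2 + 30*z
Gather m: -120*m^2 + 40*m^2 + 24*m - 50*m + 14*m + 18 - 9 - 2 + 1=-80*m^2 - 12*m + 8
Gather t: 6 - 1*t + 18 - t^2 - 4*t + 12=-t^2 - 5*t + 36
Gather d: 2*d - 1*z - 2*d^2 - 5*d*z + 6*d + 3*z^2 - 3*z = -2*d^2 + d*(8 - 5*z) + 3*z^2 - 4*z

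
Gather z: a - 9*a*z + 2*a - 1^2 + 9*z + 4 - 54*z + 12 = 3*a + z*(-9*a - 45) + 15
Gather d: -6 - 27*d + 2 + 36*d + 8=9*d + 4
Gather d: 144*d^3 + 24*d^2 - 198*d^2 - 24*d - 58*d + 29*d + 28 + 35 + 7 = 144*d^3 - 174*d^2 - 53*d + 70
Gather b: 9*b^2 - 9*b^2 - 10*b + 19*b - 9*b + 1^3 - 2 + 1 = 0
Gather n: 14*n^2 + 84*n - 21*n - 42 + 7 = 14*n^2 + 63*n - 35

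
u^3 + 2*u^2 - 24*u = u*(u - 4)*(u + 6)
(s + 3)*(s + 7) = s^2 + 10*s + 21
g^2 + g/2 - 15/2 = (g - 5/2)*(g + 3)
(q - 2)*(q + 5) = q^2 + 3*q - 10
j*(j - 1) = j^2 - j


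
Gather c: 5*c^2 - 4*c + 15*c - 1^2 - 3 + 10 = 5*c^2 + 11*c + 6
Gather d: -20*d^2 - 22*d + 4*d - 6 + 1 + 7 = -20*d^2 - 18*d + 2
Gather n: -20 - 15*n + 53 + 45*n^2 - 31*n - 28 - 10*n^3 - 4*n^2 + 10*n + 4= -10*n^3 + 41*n^2 - 36*n + 9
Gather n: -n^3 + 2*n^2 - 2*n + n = -n^3 + 2*n^2 - n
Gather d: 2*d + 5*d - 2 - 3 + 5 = 7*d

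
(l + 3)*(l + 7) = l^2 + 10*l + 21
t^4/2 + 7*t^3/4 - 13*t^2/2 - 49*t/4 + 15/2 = (t/2 + 1)*(t - 3)*(t - 1/2)*(t + 5)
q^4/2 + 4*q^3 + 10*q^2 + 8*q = q*(q/2 + 1)*(q + 2)*(q + 4)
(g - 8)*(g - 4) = g^2 - 12*g + 32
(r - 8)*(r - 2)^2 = r^3 - 12*r^2 + 36*r - 32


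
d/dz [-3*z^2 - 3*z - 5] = -6*z - 3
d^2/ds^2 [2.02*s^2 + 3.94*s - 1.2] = 4.04000000000000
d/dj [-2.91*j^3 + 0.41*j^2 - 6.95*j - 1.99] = -8.73*j^2 + 0.82*j - 6.95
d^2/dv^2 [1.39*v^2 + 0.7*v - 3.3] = 2.78000000000000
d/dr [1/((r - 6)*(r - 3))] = (9 - 2*r)/(r^4 - 18*r^3 + 117*r^2 - 324*r + 324)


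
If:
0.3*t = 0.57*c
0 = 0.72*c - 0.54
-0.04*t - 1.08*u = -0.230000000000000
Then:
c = 0.75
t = 1.42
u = 0.16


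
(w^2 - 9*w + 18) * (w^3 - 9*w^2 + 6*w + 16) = w^5 - 18*w^4 + 105*w^3 - 200*w^2 - 36*w + 288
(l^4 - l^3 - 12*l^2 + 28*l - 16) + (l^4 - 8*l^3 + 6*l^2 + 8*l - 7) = 2*l^4 - 9*l^3 - 6*l^2 + 36*l - 23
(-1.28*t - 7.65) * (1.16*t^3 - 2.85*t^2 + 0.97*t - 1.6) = -1.4848*t^4 - 5.226*t^3 + 20.5609*t^2 - 5.3725*t + 12.24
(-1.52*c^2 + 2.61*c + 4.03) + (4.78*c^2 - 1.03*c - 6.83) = 3.26*c^2 + 1.58*c - 2.8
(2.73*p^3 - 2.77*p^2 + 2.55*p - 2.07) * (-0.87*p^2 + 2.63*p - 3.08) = -2.3751*p^5 + 9.5898*p^4 - 17.912*p^3 + 17.039*p^2 - 13.2981*p + 6.3756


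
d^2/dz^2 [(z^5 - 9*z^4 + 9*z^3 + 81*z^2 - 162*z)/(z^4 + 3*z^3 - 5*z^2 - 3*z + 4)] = 4*(25*z^7 + 86*z^6 + 24*z^5 - 1154*z^4 - 2773*z^3 - 2592*z^2 - 5292*z - 324)/(z^10 + 11*z^9 + 33*z^8 - 17*z^7 - 169*z^6 - 15*z^5 + 299*z^4 + 37*z^3 - 228*z^2 - 16*z + 64)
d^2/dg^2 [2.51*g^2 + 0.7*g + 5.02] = 5.02000000000000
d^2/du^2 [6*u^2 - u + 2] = 12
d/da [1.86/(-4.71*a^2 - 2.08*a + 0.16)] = (17.5212*a + 3.8688)/(4.71*a^2 + 2.08*a - 0.16)^2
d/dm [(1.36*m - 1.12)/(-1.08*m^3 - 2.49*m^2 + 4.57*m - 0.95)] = (2.9376*m^3 - 0.2424*m^2 - 5.5776*m + 3.8264)/(1.1664*m^6 + 5.3784*m^5 - 3.6711*m^4 - 20.7066*m^3 + 25.6159*m^2 - 8.683*m + 0.9025)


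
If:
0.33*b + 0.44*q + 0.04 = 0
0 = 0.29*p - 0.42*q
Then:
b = -1.33333333333333*q - 0.121212121212121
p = 1.44827586206897*q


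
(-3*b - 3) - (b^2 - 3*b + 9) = -b^2 - 12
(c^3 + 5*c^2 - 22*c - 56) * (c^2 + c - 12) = c^5 + 6*c^4 - 29*c^3 - 138*c^2 + 208*c + 672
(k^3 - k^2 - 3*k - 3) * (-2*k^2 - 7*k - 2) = -2*k^5 - 5*k^4 + 11*k^3 + 29*k^2 + 27*k + 6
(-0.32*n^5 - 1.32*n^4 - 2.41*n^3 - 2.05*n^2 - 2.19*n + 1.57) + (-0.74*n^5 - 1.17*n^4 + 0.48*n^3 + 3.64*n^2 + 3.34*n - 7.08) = -1.06*n^5 - 2.49*n^4 - 1.93*n^3 + 1.59*n^2 + 1.15*n - 5.51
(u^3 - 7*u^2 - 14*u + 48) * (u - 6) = u^4 - 13*u^3 + 28*u^2 + 132*u - 288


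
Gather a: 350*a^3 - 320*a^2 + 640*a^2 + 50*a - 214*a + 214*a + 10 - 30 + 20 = 350*a^3 + 320*a^2 + 50*a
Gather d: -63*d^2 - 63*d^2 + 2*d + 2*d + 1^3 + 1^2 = -126*d^2 + 4*d + 2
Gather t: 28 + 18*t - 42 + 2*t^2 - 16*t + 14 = 2*t^2 + 2*t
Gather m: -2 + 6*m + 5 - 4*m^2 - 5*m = -4*m^2 + m + 3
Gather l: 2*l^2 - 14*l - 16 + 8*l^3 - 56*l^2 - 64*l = 8*l^3 - 54*l^2 - 78*l - 16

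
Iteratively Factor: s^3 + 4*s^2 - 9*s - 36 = (s - 3)*(s^2 + 7*s + 12) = (s - 3)*(s + 4)*(s + 3)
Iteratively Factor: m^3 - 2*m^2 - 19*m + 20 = (m - 5)*(m^2 + 3*m - 4) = (m - 5)*(m + 4)*(m - 1)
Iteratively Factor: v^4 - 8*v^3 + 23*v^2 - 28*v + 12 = (v - 2)*(v^3 - 6*v^2 + 11*v - 6) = (v - 3)*(v - 2)*(v^2 - 3*v + 2) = (v - 3)*(v - 2)^2*(v - 1)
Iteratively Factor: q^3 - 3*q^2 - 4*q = (q - 4)*(q^2 + q) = (q - 4)*(q + 1)*(q)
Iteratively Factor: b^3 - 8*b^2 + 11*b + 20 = (b - 4)*(b^2 - 4*b - 5) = (b - 5)*(b - 4)*(b + 1)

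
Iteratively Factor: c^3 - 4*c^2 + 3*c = (c - 3)*(c^2 - c) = (c - 3)*(c - 1)*(c)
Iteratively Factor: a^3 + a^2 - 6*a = (a + 3)*(a^2 - 2*a) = a*(a + 3)*(a - 2)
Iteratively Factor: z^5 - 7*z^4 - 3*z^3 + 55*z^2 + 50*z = (z + 2)*(z^4 - 9*z^3 + 15*z^2 + 25*z) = (z - 5)*(z + 2)*(z^3 - 4*z^2 - 5*z) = (z - 5)^2*(z + 2)*(z^2 + z) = z*(z - 5)^2*(z + 2)*(z + 1)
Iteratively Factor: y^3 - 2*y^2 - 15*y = (y - 5)*(y^2 + 3*y) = (y - 5)*(y + 3)*(y)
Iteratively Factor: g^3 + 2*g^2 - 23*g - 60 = (g + 3)*(g^2 - g - 20) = (g - 5)*(g + 3)*(g + 4)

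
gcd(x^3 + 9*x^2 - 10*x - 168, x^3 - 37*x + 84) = x^2 + 3*x - 28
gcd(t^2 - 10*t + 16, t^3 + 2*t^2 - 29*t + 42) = t - 2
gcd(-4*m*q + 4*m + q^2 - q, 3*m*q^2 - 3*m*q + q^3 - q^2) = q - 1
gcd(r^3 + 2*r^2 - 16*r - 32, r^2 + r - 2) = r + 2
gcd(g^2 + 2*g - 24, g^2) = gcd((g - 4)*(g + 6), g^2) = 1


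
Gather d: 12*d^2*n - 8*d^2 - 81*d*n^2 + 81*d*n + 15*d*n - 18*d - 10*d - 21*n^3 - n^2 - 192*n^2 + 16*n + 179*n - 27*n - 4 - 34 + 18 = d^2*(12*n - 8) + d*(-81*n^2 + 96*n - 28) - 21*n^3 - 193*n^2 + 168*n - 20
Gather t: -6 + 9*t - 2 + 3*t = 12*t - 8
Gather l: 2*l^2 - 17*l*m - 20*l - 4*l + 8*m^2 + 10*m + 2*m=2*l^2 + l*(-17*m - 24) + 8*m^2 + 12*m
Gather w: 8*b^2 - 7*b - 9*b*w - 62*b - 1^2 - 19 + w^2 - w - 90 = 8*b^2 - 69*b + w^2 + w*(-9*b - 1) - 110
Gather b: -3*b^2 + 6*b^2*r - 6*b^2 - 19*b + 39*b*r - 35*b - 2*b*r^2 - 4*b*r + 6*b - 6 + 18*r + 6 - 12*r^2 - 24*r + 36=b^2*(6*r - 9) + b*(-2*r^2 + 35*r - 48) - 12*r^2 - 6*r + 36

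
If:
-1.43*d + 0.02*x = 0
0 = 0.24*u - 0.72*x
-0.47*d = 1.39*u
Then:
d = 0.00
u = 0.00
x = 0.00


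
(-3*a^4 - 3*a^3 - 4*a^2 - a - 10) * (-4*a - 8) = 12*a^5 + 36*a^4 + 40*a^3 + 36*a^2 + 48*a + 80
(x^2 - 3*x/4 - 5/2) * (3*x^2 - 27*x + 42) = 3*x^4 - 117*x^3/4 + 219*x^2/4 + 36*x - 105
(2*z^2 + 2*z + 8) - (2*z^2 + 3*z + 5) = 3 - z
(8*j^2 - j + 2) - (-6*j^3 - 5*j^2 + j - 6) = 6*j^3 + 13*j^2 - 2*j + 8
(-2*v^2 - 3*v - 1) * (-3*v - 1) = 6*v^3 + 11*v^2 + 6*v + 1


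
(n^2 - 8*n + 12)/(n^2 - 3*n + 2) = (n - 6)/(n - 1)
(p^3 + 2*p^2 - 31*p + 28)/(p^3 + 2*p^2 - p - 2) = (p^2 + 3*p - 28)/(p^2 + 3*p + 2)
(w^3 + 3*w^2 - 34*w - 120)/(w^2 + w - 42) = (w^2 + 9*w + 20)/(w + 7)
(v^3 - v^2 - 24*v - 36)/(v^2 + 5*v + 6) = v - 6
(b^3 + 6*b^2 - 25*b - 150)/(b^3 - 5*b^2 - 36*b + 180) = (b + 5)/(b - 6)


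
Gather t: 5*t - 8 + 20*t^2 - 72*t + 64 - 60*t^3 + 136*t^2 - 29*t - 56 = -60*t^3 + 156*t^2 - 96*t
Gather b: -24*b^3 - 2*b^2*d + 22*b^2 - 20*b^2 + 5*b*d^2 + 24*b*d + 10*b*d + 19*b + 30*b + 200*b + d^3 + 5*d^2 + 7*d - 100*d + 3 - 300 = -24*b^3 + b^2*(2 - 2*d) + b*(5*d^2 + 34*d + 249) + d^3 + 5*d^2 - 93*d - 297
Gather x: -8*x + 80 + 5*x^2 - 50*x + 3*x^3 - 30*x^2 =3*x^3 - 25*x^2 - 58*x + 80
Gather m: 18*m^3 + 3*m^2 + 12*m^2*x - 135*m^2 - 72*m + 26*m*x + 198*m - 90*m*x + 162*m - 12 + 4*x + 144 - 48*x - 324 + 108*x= 18*m^3 + m^2*(12*x - 132) + m*(288 - 64*x) + 64*x - 192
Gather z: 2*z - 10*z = -8*z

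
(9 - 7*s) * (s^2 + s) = -7*s^3 + 2*s^2 + 9*s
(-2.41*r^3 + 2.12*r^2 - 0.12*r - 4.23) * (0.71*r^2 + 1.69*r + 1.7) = -1.7111*r^5 - 2.5677*r^4 - 0.599400000000001*r^3 + 0.3979*r^2 - 7.3527*r - 7.191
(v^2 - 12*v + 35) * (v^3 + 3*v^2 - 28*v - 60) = v^5 - 9*v^4 - 29*v^3 + 381*v^2 - 260*v - 2100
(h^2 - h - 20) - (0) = h^2 - h - 20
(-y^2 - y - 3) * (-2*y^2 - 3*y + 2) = 2*y^4 + 5*y^3 + 7*y^2 + 7*y - 6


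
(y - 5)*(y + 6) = y^2 + y - 30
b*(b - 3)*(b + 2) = b^3 - b^2 - 6*b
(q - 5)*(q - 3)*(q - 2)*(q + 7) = q^4 - 3*q^3 - 39*q^2 + 187*q - 210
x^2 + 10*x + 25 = (x + 5)^2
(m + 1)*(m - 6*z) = m^2 - 6*m*z + m - 6*z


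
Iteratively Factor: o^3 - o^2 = (o - 1)*(o^2) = o*(o - 1)*(o)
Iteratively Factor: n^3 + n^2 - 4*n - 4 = (n + 1)*(n^2 - 4) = (n - 2)*(n + 1)*(n + 2)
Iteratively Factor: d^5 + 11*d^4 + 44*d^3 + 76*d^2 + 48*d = (d + 4)*(d^4 + 7*d^3 + 16*d^2 + 12*d) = (d + 3)*(d + 4)*(d^3 + 4*d^2 + 4*d) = d*(d + 3)*(d + 4)*(d^2 + 4*d + 4) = d*(d + 2)*(d + 3)*(d + 4)*(d + 2)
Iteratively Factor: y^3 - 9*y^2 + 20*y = (y)*(y^2 - 9*y + 20) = y*(y - 5)*(y - 4)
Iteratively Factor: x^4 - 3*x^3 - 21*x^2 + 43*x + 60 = (x + 1)*(x^3 - 4*x^2 - 17*x + 60) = (x - 5)*(x + 1)*(x^2 + x - 12) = (x - 5)*(x - 3)*(x + 1)*(x + 4)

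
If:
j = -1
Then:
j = -1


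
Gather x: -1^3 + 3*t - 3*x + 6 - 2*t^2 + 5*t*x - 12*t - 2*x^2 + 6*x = -2*t^2 - 9*t - 2*x^2 + x*(5*t + 3) + 5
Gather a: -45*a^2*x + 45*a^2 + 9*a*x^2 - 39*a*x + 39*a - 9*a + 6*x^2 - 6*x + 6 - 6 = a^2*(45 - 45*x) + a*(9*x^2 - 39*x + 30) + 6*x^2 - 6*x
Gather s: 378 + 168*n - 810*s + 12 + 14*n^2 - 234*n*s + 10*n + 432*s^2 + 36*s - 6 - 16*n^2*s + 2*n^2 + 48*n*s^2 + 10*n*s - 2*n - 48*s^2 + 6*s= 16*n^2 + 176*n + s^2*(48*n + 384) + s*(-16*n^2 - 224*n - 768) + 384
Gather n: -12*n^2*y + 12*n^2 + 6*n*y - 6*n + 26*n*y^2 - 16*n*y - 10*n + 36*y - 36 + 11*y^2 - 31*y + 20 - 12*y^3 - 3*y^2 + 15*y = n^2*(12 - 12*y) + n*(26*y^2 - 10*y - 16) - 12*y^3 + 8*y^2 + 20*y - 16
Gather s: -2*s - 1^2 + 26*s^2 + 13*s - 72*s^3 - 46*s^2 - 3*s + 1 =-72*s^3 - 20*s^2 + 8*s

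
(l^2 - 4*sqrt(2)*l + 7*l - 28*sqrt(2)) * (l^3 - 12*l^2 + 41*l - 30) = l^5 - 4*sqrt(2)*l^4 - 5*l^4 - 43*l^3 + 20*sqrt(2)*l^3 + 172*sqrt(2)*l^2 + 257*l^2 - 1028*sqrt(2)*l - 210*l + 840*sqrt(2)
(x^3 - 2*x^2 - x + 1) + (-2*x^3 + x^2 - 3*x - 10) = -x^3 - x^2 - 4*x - 9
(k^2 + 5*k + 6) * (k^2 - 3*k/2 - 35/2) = k^4 + 7*k^3/2 - 19*k^2 - 193*k/2 - 105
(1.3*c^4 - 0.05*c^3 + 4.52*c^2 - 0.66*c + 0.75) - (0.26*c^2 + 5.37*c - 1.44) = 1.3*c^4 - 0.05*c^3 + 4.26*c^2 - 6.03*c + 2.19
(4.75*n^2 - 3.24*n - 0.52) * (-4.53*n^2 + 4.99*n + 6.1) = -21.5175*n^4 + 38.3797*n^3 + 15.163*n^2 - 22.3588*n - 3.172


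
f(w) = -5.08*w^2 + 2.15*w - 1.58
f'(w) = 2.15 - 10.16*w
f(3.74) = -64.60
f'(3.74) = -35.85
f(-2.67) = -43.54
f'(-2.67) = 29.28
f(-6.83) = -253.24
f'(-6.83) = 71.54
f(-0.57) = -4.46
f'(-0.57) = 7.94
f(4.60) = -99.18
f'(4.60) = -44.59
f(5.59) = -148.30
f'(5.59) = -54.64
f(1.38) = -8.29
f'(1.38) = -11.87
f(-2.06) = -27.57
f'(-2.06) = 23.08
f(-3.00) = -53.75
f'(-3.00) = 32.63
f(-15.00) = -1176.83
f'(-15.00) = 154.55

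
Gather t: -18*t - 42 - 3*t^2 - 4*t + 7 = -3*t^2 - 22*t - 35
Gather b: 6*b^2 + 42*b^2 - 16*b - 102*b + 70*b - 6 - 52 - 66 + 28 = 48*b^2 - 48*b - 96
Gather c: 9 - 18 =-9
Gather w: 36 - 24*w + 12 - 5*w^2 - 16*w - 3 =-5*w^2 - 40*w + 45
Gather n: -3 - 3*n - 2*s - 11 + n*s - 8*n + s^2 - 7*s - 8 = n*(s - 11) + s^2 - 9*s - 22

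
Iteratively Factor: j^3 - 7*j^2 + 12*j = (j - 3)*(j^2 - 4*j) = j*(j - 3)*(j - 4)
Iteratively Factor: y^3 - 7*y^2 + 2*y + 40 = (y + 2)*(y^2 - 9*y + 20) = (y - 5)*(y + 2)*(y - 4)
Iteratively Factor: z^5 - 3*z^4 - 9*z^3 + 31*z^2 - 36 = (z + 3)*(z^4 - 6*z^3 + 9*z^2 + 4*z - 12) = (z - 3)*(z + 3)*(z^3 - 3*z^2 + 4) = (z - 3)*(z - 2)*(z + 3)*(z^2 - z - 2) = (z - 3)*(z - 2)*(z + 1)*(z + 3)*(z - 2)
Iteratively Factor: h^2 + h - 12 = (h + 4)*(h - 3)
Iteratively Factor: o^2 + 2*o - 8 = (o - 2)*(o + 4)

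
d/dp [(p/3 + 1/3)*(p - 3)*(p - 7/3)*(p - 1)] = 4*p^3/3 - 16*p^2/3 + 4*p + 16/9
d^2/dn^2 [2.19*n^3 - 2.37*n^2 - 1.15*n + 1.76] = 13.14*n - 4.74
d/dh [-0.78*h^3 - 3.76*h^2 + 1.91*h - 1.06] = -2.34*h^2 - 7.52*h + 1.91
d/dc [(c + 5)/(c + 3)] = -2/(c + 3)^2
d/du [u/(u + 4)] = 4/(u + 4)^2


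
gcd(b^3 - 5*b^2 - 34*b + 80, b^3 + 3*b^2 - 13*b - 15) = b + 5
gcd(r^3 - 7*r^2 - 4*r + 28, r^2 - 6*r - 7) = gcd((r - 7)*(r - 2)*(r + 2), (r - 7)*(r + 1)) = r - 7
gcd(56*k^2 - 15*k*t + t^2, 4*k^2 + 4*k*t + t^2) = 1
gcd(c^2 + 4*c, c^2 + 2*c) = c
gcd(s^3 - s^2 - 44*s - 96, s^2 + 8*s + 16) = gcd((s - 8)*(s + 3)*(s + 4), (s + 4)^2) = s + 4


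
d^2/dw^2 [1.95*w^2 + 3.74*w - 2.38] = 3.90000000000000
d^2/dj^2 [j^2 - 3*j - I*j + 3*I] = 2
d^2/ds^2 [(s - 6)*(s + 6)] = 2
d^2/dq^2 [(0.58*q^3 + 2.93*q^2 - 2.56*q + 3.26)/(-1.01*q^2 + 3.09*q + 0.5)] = (8.88178419700125e-16*q^5 - 5.32907051820075e-15*q^4 - 24.727158*q^3 - 34.207656*q^2 + 67.931604*q - 74.921612)/(1.030301*q^6 - 9.456327*q^5 + 27.400593*q^4 - 20.140929*q^3 - 13.56465*q^2 - 2.3175*q - 0.125)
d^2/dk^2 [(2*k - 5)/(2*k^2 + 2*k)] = (3*k*(1 - 2*k)*(k + 1) + (2*k - 5)*(2*k + 1)^2)/(k^3*(k + 1)^3)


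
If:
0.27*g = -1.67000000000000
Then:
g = -6.19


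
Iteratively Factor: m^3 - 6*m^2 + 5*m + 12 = (m - 3)*(m^2 - 3*m - 4) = (m - 3)*(m + 1)*(m - 4)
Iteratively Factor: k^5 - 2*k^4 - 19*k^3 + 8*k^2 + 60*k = (k - 2)*(k^4 - 19*k^2 - 30*k) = k*(k - 2)*(k^3 - 19*k - 30) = k*(k - 5)*(k - 2)*(k^2 + 5*k + 6) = k*(k - 5)*(k - 2)*(k + 3)*(k + 2)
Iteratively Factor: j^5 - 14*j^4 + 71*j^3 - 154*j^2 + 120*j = (j - 2)*(j^4 - 12*j^3 + 47*j^2 - 60*j) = (j - 3)*(j - 2)*(j^3 - 9*j^2 + 20*j) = j*(j - 3)*(j - 2)*(j^2 - 9*j + 20) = j*(j - 5)*(j - 3)*(j - 2)*(j - 4)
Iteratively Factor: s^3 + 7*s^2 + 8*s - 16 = (s + 4)*(s^2 + 3*s - 4) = (s + 4)^2*(s - 1)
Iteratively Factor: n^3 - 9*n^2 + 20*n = (n)*(n^2 - 9*n + 20) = n*(n - 4)*(n - 5)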